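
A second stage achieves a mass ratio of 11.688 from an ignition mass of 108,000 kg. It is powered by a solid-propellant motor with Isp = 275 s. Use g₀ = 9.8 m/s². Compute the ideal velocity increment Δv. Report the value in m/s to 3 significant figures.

v_e = Isp · g₀ = 275 × 9.8 = 2695.0 m/s.
From the ideal rocket equation, Δv = v_e · ln(11.688) = 2695.0 × 2.4586 ≈ 6625.8 m/s.

Δv ≈ 6630 m/s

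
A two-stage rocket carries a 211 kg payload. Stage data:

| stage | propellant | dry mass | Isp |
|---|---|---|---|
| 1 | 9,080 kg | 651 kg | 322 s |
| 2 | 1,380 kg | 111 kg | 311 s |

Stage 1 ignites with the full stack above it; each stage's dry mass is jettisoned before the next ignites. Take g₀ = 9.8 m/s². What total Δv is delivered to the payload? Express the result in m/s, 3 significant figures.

Δv ≈ 10100 m/s

Ignition mass of stage 1 = 9,080+651 + 1,380+111 + 211 = 11,433 kg.
Stage 1: m₀ = 11,433 kg, m_f = 11,433 − 9,080 = 2,353 kg; Δv = 322×9.8×ln(4.859) = 3155.6×1.5808 ≈ 4988 m/s.
Stage 2: m₀ = 1,702 kg, m_f = 1,702 − 1,380 = 322 kg; Δv = 311×9.8×ln(5.286) = 3047.8×1.6650 ≈ 5075 m/s.
Total Δv = 4988 + 5075 = 10063 m/s.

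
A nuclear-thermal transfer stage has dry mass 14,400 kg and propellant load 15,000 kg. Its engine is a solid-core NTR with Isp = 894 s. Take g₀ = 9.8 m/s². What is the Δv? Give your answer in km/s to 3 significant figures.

Δv ≈ 6.25 km/s

v_e = Isp · g₀ = 894 × 9.8 = 8761.2 m/s.
m₀ = m_dry + m_prop = 14,400 + 15,000 = 29,400 kg.
Δv = v_e · ln(m₀/m_f) = 8761.2 × ln(2.042) = 8761.2 × 0.7138 ≈ 6253.5 m/s.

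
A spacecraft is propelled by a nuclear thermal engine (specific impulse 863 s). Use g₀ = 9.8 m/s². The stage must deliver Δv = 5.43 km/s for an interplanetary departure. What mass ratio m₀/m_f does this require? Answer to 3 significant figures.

v_e = Isp · g₀ = 863 × 9.8 = 8457.4 m/s.
Rocket equation: m₀/m_f = exp(Δv / v_e) = exp(5430 / 8457.4) = exp(0.6420) = 1.9004.

mass ratio ≈ 1.90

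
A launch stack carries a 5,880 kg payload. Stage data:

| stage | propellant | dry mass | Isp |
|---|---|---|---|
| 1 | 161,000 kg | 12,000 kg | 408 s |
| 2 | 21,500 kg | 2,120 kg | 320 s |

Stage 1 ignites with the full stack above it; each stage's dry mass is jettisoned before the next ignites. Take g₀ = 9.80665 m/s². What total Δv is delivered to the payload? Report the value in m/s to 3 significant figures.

Δv ≈ 10400 m/s

Ignition mass of stage 1 = 161,000+12,000 + 21,500+2,120 + 5,880 = 202,500 kg.
Stage 1: m₀ = 202,500 kg, m_f = 202,500 − 161,000 = 41,500 kg; Δv = 408×9.80665×ln(4.88) = 4001.1×1.5850 ≈ 6342 m/s.
Stage 2: m₀ = 29,500 kg, m_f = 29,500 − 21,500 = 8,000 kg; Δv = 320×9.80665×ln(3.688) = 3138.1×1.3049 ≈ 4095 m/s.
Total Δv = 6342 + 4095 = 10437 m/s.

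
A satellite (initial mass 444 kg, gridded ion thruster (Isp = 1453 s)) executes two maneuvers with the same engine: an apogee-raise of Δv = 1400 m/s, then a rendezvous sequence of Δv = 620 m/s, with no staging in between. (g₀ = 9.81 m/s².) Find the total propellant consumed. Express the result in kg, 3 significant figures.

total propellant consumed ≈ 58.7 kg

v_e = Isp · g₀ = 1453 × 9.81 = 14253.9 m/s.
After the first burn: m = 444 × exp(−1400/14253.9) = 444 × 0.90645 = 402.464 kg.
After the second burn: m = 402.464 × exp(−620/14253.9) = 402.464 × 0.95744 = 385.335 kg.
Total propellant = m₀ − m_final = 444 − 385.335 = 58.665 kg.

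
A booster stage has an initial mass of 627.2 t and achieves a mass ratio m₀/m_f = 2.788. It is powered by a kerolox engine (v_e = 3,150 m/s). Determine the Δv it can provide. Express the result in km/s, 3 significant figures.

Δv ≈ 3.23 km/s

Using Δv = v_e ln(m₀/m_f): Δv = v_e · ln(2.788) = 3150.0 × 1.0253 ≈ 3229.8 m/s.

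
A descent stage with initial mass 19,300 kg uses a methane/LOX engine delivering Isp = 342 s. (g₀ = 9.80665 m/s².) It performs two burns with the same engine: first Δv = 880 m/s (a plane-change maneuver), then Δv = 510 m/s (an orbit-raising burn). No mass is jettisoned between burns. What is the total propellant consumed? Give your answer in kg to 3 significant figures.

total propellant consumed ≈ 6550 kg

v_e = Isp · g₀ = 342 × 9.80665 = 3353.9 m/s.
After the first burn: m = 19300 × exp(−880/3353.9) = 19300 × 0.76922 = 14,845.9 kg.
After the second burn: m = 14,845.9 × exp(−510/3353.9) = 14,845.9 × 0.85893 = 12,751.6 kg.
Total propellant = m₀ − m_final = 19300 − 12,751.6 = 6,548.4 kg.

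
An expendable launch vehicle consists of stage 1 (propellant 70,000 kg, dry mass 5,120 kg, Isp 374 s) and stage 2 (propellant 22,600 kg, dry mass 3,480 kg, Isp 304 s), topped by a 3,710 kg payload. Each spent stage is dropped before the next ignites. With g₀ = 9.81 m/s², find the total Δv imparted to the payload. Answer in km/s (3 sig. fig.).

Ignition mass of stage 1 = 70,000+5,120 + 22,600+3,480 + 3,710 = 104,910 kg.
Stage 1: m₀ = 104,910 kg, m_f = 104,910 − 70,000 = 34,910 kg; Δv = 374×9.81×ln(3.005) = 3668.9×1.1003 ≈ 4037 m/s.
Stage 2: m₀ = 29,790 kg, m_f = 29,790 − 22,600 = 7,190 kg; Δv = 304×9.81×ln(4.143) = 2982.2×1.4215 ≈ 4239 m/s.
Total Δv = 4037 + 4239 = 8276 m/s.

Δv ≈ 8.28 km/s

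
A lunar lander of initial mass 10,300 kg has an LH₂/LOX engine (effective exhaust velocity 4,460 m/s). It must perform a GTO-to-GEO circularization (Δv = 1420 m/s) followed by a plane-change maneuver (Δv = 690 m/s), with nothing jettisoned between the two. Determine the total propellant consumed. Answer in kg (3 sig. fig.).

total propellant consumed ≈ 3880 kg

After the first burn: m = 10300 × exp(−1420/4460.0) = 10300 × 0.72732 = 7,491.4 kg.
After the second burn: m = 7,491.4 × exp(−690/4460.0) = 7,491.4 × 0.85666 = 6,417.58 kg.
Total propellant = m₀ − m_final = 10300 − 6,417.58 = 3,882.42 kg.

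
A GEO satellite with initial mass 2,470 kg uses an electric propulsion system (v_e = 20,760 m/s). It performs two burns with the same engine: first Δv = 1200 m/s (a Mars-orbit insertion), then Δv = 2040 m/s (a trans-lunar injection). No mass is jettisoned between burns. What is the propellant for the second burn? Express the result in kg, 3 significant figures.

After the first burn: m = 2470 × exp(−1200/20760.0) = 2470 × 0.94384 = 2,331.28 kg.
After the second burn: m = 2,331.28 × exp(−2040/20760.0) = 2,331.28 × 0.90641 = 2,113.1 kg.
Second-burn propellant = 2,331.28 − 2,113.1 = 218.18 kg.

propellant for the second burn ≈ 218 kg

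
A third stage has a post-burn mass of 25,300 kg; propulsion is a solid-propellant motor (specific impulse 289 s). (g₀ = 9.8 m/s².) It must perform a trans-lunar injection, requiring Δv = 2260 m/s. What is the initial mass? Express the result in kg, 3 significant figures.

v_e = Isp · g₀ = 289 × 9.8 = 2832.2 m/s.
m₀/m_f = exp(Δv / v_e) = exp(2260 / 2832.2) = exp(0.7980) = 2.2210.
m₀ = m_f × 2.2210 = 25,300 × 2.2210 = 56,191.3 kg.

initial mass ≈ 56200 kg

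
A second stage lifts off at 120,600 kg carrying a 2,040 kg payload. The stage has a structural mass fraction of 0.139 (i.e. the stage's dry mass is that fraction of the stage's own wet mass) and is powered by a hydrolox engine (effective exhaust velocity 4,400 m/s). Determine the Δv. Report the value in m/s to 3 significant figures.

Δv ≈ 8240 m/s

Stage wet mass = m₀ − payload = 120,600 − 2,040 = 118,560 kg.
Stage dry mass = ε × stage wet mass = 0.139 × 118,560 = 16,479.8 kg.
Burnout mass m_f = stage dry + payload = 16,479.8 + 2,040 = 18,519.8 kg.
By the Tsiolkovsky rocket equation, Δv = v_e · ln(120,600/18,519.8) = 4400.0 × ln(6.512) = 4400.0 × 1.8736 ≈ 8244 m/s.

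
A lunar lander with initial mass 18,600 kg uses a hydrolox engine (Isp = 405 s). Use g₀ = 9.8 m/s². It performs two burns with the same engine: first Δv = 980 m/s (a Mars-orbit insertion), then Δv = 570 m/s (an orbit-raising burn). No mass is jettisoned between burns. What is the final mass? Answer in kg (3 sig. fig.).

final mass ≈ 12600 kg

v_e = Isp · g₀ = 405 × 9.8 = 3969.0 m/s.
After the first burn: m = 18600 × exp(−980/3969.0) = 18600 × 0.78121 = 14,530.5 kg.
After the second burn: m = 14,530.5 × exp(−570/3969.0) = 14,530.5 × 0.86622 = 12,586.6 kg.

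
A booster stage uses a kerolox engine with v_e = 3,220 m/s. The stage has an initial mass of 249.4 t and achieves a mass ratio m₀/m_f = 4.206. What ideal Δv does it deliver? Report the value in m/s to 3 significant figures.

Δv ≈ 4630 m/s

Δv = v_e · ln(4.206) = 3220.0 × 1.4365 ≈ 4625.6 m/s.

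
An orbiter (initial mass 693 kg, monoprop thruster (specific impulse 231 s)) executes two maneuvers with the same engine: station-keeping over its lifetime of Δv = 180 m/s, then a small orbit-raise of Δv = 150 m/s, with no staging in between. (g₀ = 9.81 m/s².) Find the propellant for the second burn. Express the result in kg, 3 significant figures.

v_e = Isp · g₀ = 231 × 9.81 = 2266.1 m/s.
After the first burn: m = 693 × exp(−180/2266.1) = 693 × 0.92364 = 640.083 kg.
After the second burn: m = 640.083 × exp(−150/2266.1) = 640.083 × 0.93595 = 599.086 kg.
Second-burn propellant = 640.083 − 599.086 = 40.997 kg.

propellant for the second burn ≈ 41.0 kg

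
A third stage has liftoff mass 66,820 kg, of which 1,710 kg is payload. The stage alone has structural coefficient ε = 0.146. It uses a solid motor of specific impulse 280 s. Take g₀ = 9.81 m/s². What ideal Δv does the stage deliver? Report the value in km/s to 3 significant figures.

Stage wet mass = m₀ − payload = 66,820 − 1,710 = 65,110 kg.
Stage dry mass = ε × stage wet mass = 0.146 × 65,110 = 9,506.06 kg.
Burnout mass m_f = stage dry + payload = 9,506.06 + 1,710 = 11,216.06 kg.
v_e = Isp · g₀ = 280 × 9.81 = 2746.8 m/s.
Using Δv = v_e ln(m₀/m_f): Δv = v_e · ln(66,820/11,216.06) = 2746.8 × ln(5.958) = 2746.8 × 1.7847 ≈ 4902 m/s.

Δv ≈ 4.90 km/s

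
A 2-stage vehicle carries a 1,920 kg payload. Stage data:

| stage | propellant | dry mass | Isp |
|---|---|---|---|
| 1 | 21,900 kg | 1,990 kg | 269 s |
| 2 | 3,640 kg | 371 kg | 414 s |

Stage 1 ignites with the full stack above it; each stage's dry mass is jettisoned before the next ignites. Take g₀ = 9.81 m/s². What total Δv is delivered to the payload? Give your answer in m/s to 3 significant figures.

Ignition mass of stage 1 = 21,900+1,990 + 3,640+371 + 1,920 = 29,821 kg.
Stage 1: m₀ = 29,821 kg, m_f = 29,821 − 21,900 = 7,921 kg; Δv = 269×9.81×ln(3.765) = 2638.9×1.3257 ≈ 3498 m/s.
Stage 2: m₀ = 5,931 kg, m_f = 5,931 − 3,640 = 2,291 kg; Δv = 414×9.81×ln(2.589) = 4061.3×0.9512 ≈ 3863 m/s.
Total Δv = 3498 + 3863 = 7361 m/s.

Δv ≈ 7360 m/s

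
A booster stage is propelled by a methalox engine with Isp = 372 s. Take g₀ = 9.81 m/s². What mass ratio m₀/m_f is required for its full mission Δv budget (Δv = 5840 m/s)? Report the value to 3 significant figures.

mass ratio ≈ 4.95

v_e = Isp · g₀ = 372 × 9.81 = 3649.3 m/s.
Rocket equation: m₀/m_f = exp(Δv / v_e) = exp(5840 / 3649.3) = exp(1.6003) = 4.9545.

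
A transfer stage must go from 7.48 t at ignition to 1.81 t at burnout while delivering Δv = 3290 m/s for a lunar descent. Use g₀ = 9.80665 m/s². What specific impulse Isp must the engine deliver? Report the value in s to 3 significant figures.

ln(m₀/m_f) = ln(7480/1810) = ln(4.133) = 1.4189.
v_e = Δv / ln(m₀/m_f) = 3290 / 1.4189 = 2318.7 m/s.
Isp = v_e / g₀ = 2318.7 / 9.80665 = 236.4 s.

Isp ≈ 236 s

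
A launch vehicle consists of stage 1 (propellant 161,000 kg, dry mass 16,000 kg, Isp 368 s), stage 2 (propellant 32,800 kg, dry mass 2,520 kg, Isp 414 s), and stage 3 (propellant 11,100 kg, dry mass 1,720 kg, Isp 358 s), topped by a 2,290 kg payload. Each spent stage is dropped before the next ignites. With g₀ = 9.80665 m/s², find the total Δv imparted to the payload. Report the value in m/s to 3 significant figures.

Ignition mass of stage 1 = 161,000+16,000 + 32,800+2,520 + 11,100+1,720 + 2,290 = 227,430 kg.
Stage 1: m₀ = 227,430 kg, m_f = 227,430 − 161,000 = 66,430 kg; Δv = 368×9.80665×ln(3.424) = 3608.8×1.2307 ≈ 4441 m/s.
Stage 2: m₀ = 50,430 kg, m_f = 50,430 − 32,800 = 17,630 kg; Δv = 414×9.80665×ln(2.86) = 4060.0×1.0510 ≈ 4267 m/s.
Stage 3: m₀ = 15,110 kg, m_f = 15,110 − 11,100 = 4,010 kg; Δv = 358×9.80665×ln(3.768) = 3510.8×1.3266 ≈ 4657 m/s.
Total Δv = 4441 + 4267 + 4657 = 13365 m/s.

Δv ≈ 13400 m/s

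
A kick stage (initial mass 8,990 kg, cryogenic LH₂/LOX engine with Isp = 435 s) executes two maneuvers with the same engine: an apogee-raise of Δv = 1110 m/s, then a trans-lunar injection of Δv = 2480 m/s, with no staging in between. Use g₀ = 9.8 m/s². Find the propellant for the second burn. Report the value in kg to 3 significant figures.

v_e = Isp · g₀ = 435 × 9.8 = 4263.0 m/s.
After the first burn: m = 8990 × exp(−1110/4263.0) = 8990 × 0.77076 = 6,929.13 kg.
After the second burn: m = 6,929.13 × exp(−2480/4263.0) = 6,929.13 × 0.55892 = 3,872.83 kg.
Second-burn propellant = 6,929.13 − 3,872.83 = 3,056.3 kg.

propellant for the second burn ≈ 3060 kg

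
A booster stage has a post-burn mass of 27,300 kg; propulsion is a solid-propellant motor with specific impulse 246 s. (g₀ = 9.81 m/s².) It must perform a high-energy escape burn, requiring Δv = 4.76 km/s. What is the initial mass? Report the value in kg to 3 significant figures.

v_e = Isp · g₀ = 246 × 9.81 = 2413.3 m/s.
m₀/m_f = exp(Δv / v_e) = exp(4760 / 2413.3) = exp(1.9724) = 7.1882.
m₀ = m_f × 7.1882 = 27,300 × 7.1882 = 196,238 kg.

initial mass ≈ 196000 kg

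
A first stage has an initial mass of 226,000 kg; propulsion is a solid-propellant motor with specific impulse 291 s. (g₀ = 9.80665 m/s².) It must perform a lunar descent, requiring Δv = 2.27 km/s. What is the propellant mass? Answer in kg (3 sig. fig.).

propellant mass ≈ 124000 kg

v_e = Isp · g₀ = 291 × 9.80665 = 2853.7 m/s.
From the ideal rocket equation, m₀/m_f = exp(Δv / v_e) = exp(2270 / 2853.7) = exp(0.7954) = 2.2154.
m_f = 226,000 / 2.2154 = 102,013 kg, so propellant = m₀ − m_f = 226,000 − 102,013 = 123,987 kg.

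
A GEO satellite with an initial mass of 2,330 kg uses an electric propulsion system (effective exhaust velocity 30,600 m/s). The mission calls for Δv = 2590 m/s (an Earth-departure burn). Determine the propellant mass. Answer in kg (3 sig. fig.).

Using Δv = v_e ln(m₀/m_f): m₀/m_f = exp(Δv / v_e) = exp(2590 / 30600.0) = exp(0.0846) = 1.0883.
m_f = 2,330 / 1.0883 = 2,140.95 kg, so propellant = m₀ − m_f = 2,330 − 2,140.95 = 189.05 kg.

propellant mass ≈ 189 kg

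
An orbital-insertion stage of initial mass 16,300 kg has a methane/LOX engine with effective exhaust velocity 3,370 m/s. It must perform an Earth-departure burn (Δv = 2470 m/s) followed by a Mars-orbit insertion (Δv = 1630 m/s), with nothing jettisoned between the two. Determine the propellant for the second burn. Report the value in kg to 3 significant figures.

propellant for the second burn ≈ 3000 kg

After the first burn: m = 16300 × exp(−2470/3370.0) = 16300 × 0.48050 = 7,832.15 kg.
After the second burn: m = 7,832.15 × exp(−1630/3370.0) = 7,832.15 × 0.61651 = 4,828.6 kg.
Second-burn propellant = 7,832.15 − 4,828.6 = 3,003.55 kg.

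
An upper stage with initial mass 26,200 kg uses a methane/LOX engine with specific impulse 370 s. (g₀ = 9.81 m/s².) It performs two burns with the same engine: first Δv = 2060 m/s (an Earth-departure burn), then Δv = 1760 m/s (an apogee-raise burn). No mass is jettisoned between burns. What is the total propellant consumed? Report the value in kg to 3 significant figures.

v_e = Isp · g₀ = 370 × 9.81 = 3629.7 m/s.
After the first burn: m = 26200 × exp(−2060/3629.7) = 26200 × 0.56692 = 14,853.3 kg.
After the second burn: m = 14,853.3 × exp(−1760/3629.7) = 14,853.3 × 0.61577 = 9,146.22 kg.
Total propellant = m₀ − m_final = 26200 − 9,146.22 = 17,053.78 kg.

total propellant consumed ≈ 17100 kg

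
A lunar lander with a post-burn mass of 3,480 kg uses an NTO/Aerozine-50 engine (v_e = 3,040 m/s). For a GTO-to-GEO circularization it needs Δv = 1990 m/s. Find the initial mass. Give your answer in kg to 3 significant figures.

initial mass ≈ 6700 kg

Using Δv = v_e ln(m₀/m_f): m₀/m_f = exp(Δv / v_e) = exp(1990 / 3040.0) = exp(0.6546) = 1.9244.
m₀ = m_f × 1.9244 = 3,480 × 1.9244 = 6,696.91 kg.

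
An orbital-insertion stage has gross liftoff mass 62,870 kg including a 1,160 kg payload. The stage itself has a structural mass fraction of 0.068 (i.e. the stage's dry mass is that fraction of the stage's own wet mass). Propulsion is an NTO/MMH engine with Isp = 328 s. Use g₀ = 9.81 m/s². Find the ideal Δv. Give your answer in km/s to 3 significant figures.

Δv ≈ 7.92 km/s

Stage wet mass = m₀ − payload = 62,870 − 1,160 = 61,710 kg.
Stage dry mass = ε × stage wet mass = 0.068 × 61,710 = 4,196.28 kg.
Burnout mass m_f = stage dry + payload = 4,196.28 + 1,160 = 5,356.28 kg.
v_e = Isp · g₀ = 328 × 9.81 = 3217.7 m/s.
Rocket equation: Δv = v_e · ln(62,870/5,356.28) = 3217.7 × ln(11.74) = 3217.7 × 2.4628 ≈ 7925 m/s.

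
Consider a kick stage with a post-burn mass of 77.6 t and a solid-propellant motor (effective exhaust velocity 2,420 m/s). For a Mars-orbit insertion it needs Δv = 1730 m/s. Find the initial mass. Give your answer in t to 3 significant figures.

From the ideal rocket equation, m₀/m_f = exp(Δv / v_e) = exp(1730 / 2420.0) = exp(0.7149) = 2.0439.
m₀ = m_f × 2.0439 = 77.6 × 2.0439 = 158.607 t.

initial mass ≈ 159 t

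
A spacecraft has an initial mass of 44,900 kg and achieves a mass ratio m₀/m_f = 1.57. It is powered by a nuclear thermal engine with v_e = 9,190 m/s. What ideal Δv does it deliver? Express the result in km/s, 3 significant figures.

Δv ≈ 4.15 km/s

Δv = v_e · ln(1.57) = 9190.0 × 0.4511 ≈ 4145.4 m/s.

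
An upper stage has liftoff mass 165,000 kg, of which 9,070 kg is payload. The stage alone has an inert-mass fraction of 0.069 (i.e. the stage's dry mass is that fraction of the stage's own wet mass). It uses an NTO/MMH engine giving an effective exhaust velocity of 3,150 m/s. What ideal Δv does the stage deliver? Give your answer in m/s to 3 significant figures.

Δv ≈ 6670 m/s

Stage wet mass = m₀ − payload = 165,000 − 9,070 = 155,930 kg.
Stage dry mass = ε × stage wet mass = 0.069 × 155,930 = 10,759.2 kg.
Burnout mass m_f = stage dry + payload = 10,759.2 + 9,070 = 19,829.2 kg.
Δv = v_e · ln(165,000/19,829.2) = 3150.0 × ln(8.321) = 3150.0 × 2.1188 ≈ 6674 m/s.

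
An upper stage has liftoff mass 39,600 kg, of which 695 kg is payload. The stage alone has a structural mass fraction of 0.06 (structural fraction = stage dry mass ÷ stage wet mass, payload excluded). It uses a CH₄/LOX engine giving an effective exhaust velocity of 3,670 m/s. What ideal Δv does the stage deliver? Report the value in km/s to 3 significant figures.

Stage wet mass = m₀ − payload = 39,600 − 695 = 38,905 kg.
Stage dry mass = ε × stage wet mass = 0.06 × 38,905 = 2,334.3 kg.
Burnout mass m_f = stage dry + payload = 2,334.3 + 695 = 3,029.3 kg.
Using Δv = v_e ln(m₀/m_f): Δv = v_e · ln(39,600/3,029.3) = 3670.0 × ln(13.07) = 3670.0 × 2.5705 ≈ 9434 m/s.

Δv ≈ 9.43 km/s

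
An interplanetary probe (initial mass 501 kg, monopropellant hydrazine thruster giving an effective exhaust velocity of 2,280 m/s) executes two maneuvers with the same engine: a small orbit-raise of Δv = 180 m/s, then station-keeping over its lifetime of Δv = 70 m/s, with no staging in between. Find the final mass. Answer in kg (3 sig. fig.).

After the first burn: m = 501 × exp(−180/2280.0) = 501 × 0.92409 = 462.969 kg.
After the second burn: m = 462.969 × exp(−70/2280.0) = 462.969 × 0.96976 = 448.969 kg.

final mass ≈ 449 kg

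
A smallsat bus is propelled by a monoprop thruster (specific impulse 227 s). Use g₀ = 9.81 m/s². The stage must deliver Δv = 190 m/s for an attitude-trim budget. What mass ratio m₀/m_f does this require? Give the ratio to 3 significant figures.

v_e = Isp · g₀ = 227 × 9.81 = 2226.9 m/s.
m₀/m_f = exp(Δv / v_e) = exp(190 / 2226.9) = exp(0.0853) = 1.0891.

mass ratio ≈ 1.09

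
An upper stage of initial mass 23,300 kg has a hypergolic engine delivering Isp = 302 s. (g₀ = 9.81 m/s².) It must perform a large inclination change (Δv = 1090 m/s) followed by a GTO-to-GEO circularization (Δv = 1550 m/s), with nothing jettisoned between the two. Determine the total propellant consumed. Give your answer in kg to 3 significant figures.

v_e = Isp · g₀ = 302 × 9.81 = 2962.6 m/s.
After the first burn: m = 23300 × exp(−1090/2962.6) = 23300 × 0.69217 = 16,127.6 kg.
After the second burn: m = 16,127.6 × exp(−1550/2962.6) = 16,127.6 × 0.59263 = 9,557.7 kg.
Total propellant = m₀ − m_final = 23300 − 9,557.7 = 13,742.3 kg.

total propellant consumed ≈ 13700 kg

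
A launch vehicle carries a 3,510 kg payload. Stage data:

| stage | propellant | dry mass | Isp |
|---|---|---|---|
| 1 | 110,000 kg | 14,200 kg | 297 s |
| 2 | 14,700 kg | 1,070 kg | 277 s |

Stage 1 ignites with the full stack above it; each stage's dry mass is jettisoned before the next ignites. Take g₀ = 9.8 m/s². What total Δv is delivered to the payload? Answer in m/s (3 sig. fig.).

Ignition mass of stage 1 = 110,000+14,200 + 14,700+1,070 + 3,510 = 143,480 kg.
Stage 1: m₀ = 143,480 kg, m_f = 143,480 − 110,000 = 33,480 kg; Δv = 297×9.8×ln(4.286) = 2910.6×1.4552 ≈ 4236 m/s.
Stage 2: m₀ = 19,280 kg, m_f = 19,280 − 14,700 = 4,580 kg; Δv = 277×9.8×ln(4.21) = 2714.6×1.4374 ≈ 3902 m/s.
Total Δv = 4236 + 3902 = 8138 m/s.

Δv ≈ 8140 m/s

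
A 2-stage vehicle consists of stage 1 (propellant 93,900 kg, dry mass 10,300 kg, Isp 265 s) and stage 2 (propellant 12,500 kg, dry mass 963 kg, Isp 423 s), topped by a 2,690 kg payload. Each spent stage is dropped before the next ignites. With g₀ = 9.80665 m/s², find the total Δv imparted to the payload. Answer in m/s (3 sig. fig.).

Δv ≈ 10100 m/s

Ignition mass of stage 1 = 93,900+10,300 + 12,500+963 + 2,690 = 120,353 kg.
Stage 1: m₀ = 120,353 kg, m_f = 120,353 − 93,900 = 26,453 kg; Δv = 265×9.80665×ln(4.55) = 2598.8×1.5151 ≈ 3937 m/s.
Stage 2: m₀ = 16,153 kg, m_f = 16,153 − 12,500 = 3,653 kg; Δv = 423×9.80665×ln(4.422) = 4148.2×1.4866 ≈ 6167 m/s.
Total Δv = 3937 + 6167 = 10104 m/s.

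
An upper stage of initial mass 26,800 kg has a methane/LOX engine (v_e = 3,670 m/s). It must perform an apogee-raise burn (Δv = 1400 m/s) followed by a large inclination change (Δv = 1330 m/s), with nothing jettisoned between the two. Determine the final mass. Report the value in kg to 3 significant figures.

final mass ≈ 12700 kg

After the first burn: m = 26800 × exp(−1400/3670.0) = 26800 × 0.68286 = 18,300.6 kg.
After the second burn: m = 18,300.6 × exp(−1330/3670.0) = 18,300.6 × 0.69601 = 12,737.4 kg.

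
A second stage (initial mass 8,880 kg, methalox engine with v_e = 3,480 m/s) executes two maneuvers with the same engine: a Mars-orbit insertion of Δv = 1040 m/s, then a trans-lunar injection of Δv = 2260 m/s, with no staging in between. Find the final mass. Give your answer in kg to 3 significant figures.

final mass ≈ 3440 kg

After the first burn: m = 8880 × exp(−1040/3480.0) = 8880 × 0.74167 = 6,586.03 kg.
After the second burn: m = 6,586.03 × exp(−2260/3480.0) = 6,586.03 × 0.52235 = 3,440.21 kg.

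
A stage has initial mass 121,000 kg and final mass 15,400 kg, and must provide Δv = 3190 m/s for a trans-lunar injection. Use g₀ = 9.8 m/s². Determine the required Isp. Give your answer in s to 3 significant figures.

ln(m₀/m_f) = ln(121000/15400) = ln(7.857) = 2.0614.
v_e = Δv / ln(m₀/m_f) = 3190 / 2.0614 = 1547.5 m/s.
Isp = v_e / g₀ = 1547.5 / 9.8 = 157.9 s.

Isp ≈ 158 s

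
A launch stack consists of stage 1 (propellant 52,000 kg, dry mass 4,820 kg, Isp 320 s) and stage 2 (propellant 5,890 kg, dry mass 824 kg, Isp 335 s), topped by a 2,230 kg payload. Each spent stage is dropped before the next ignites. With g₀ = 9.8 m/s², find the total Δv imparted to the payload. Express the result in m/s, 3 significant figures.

Δv ≈ 8430 m/s

Ignition mass of stage 1 = 52,000+4,820 + 5,890+824 + 2,230 = 65,764 kg.
Stage 1: m₀ = 65,764 kg, m_f = 65,764 − 52,000 = 13,764 kg; Δv = 320×9.8×ln(4.778) = 3136.0×1.5640 ≈ 4905 m/s.
Stage 2: m₀ = 8,944 kg, m_f = 8,944 − 5,890 = 3,054 kg; Δv = 335×9.8×ln(2.929) = 3283.0×1.0745 ≈ 3528 m/s.
Total Δv = 4905 + 3528 = 8433 m/s.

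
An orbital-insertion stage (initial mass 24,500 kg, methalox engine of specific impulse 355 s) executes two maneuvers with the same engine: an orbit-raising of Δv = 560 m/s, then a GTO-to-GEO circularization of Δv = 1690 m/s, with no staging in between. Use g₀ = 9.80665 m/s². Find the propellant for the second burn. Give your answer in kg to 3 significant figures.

v_e = Isp · g₀ = 355 × 9.80665 = 3481.4 m/s.
After the first burn: m = 24500 × exp(−560/3481.4) = 24500 × 0.85141 = 20,859.5 kg.
After the second burn: m = 20,859.5 × exp(−1690/3481.4) = 20,859.5 × 0.61542 = 12,837.4 kg.
Second-burn propellant = 20,859.5 − 12,837.4 = 8,022.1 kg.

propellant for the second burn ≈ 8020 kg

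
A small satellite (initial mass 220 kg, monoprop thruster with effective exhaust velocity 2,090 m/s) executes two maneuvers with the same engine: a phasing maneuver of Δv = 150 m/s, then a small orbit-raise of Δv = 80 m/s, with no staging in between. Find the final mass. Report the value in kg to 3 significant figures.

After the first burn: m = 220 × exp(−150/2090.0) = 220 × 0.93074 = 204.763 kg.
After the second burn: m = 204.763 × exp(−80/2090.0) = 204.763 × 0.96245 = 197.074 kg.

final mass ≈ 197 kg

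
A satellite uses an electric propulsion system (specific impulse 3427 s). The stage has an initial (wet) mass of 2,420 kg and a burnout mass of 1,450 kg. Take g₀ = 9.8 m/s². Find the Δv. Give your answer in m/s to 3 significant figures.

Δv ≈ 17200 m/s

v_e = Isp · g₀ = 3427 × 9.8 = 33584.6 m/s.
Δv = v_e · ln(m₀/m_f) = 33584.6 × ln(1.669) = 33584.6 × 0.5122 ≈ 17202.2 m/s.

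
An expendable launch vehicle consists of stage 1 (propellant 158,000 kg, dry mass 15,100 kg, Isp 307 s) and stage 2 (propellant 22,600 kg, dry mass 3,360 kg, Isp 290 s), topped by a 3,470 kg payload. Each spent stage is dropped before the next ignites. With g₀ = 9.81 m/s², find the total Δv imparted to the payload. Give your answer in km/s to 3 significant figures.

Δv ≈ 8.72 km/s

Ignition mass of stage 1 = 158,000+15,100 + 22,600+3,360 + 3,470 = 202,530 kg.
Stage 1: m₀ = 202,530 kg, m_f = 202,530 − 158,000 = 44,530 kg; Δv = 307×9.81×ln(4.548) = 3011.7×1.5147 ≈ 4562 m/s.
Stage 2: m₀ = 29,430 kg, m_f = 29,430 − 22,600 = 6,830 kg; Δv = 290×9.81×ln(4.309) = 2844.9×1.4607 ≈ 4156 m/s.
Total Δv = 4562 + 4156 = 8718 m/s.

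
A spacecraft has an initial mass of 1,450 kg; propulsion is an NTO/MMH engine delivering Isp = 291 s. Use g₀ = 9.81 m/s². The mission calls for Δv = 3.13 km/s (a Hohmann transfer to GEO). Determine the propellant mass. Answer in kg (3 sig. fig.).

v_e = Isp · g₀ = 291 × 9.81 = 2854.7 m/s.
From the ideal rocket equation, m₀/m_f = exp(Δv / v_e) = exp(3130 / 2854.7) = exp(1.0964) = 2.9935.
m_f = 1,450 / 2.9935 = 484.383 kg, so propellant = m₀ − m_f = 1,450 − 484.383 = 965.617 kg.

propellant mass ≈ 966 kg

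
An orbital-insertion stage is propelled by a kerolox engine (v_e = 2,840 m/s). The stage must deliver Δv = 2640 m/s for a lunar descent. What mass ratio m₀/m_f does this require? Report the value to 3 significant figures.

mass ratio ≈ 2.53

By the Tsiolkovsky rocket equation, m₀/m_f = exp(Δv / v_e) = exp(2640 / 2840.0) = exp(0.9296) = 2.5334.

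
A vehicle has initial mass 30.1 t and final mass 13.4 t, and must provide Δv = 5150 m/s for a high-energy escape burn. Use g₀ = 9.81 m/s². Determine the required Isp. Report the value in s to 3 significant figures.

Isp ≈ 649 s

ln(m₀/m_f) = ln(30100/13400) = ln(2.246) = 0.8093.
v_e = Δv / ln(m₀/m_f) = 5150 / 0.8093 = 6363.8 m/s.
Isp = v_e / g₀ = 6363.8 / 9.81 = 648.7 s.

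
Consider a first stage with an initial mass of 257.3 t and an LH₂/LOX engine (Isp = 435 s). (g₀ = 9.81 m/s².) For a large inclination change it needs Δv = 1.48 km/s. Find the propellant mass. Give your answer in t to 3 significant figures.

propellant mass ≈ 75.4 t

v_e = Isp · g₀ = 435 × 9.81 = 4267.4 m/s.
By the Tsiolkovsky rocket equation, m₀/m_f = exp(Δv / v_e) = exp(1480 / 4267.4) = exp(0.3468) = 1.4146.
m_f = 257.3 / 1.4146 = 181.889 t, so propellant = m₀ − m_f = 257.3 − 181.889 = 75.411 t.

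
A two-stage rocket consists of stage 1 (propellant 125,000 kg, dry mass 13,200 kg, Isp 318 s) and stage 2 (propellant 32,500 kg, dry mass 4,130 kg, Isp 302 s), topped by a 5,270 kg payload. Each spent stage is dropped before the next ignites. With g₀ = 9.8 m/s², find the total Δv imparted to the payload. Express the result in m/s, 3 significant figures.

Ignition mass of stage 1 = 125,000+13,200 + 32,500+4,130 + 5,270 = 180,100 kg.
Stage 1: m₀ = 180,100 kg, m_f = 180,100 − 125,000 = 55,100 kg; Δv = 318×9.8×ln(3.269) = 3116.4×1.1844 ≈ 3691 m/s.
Stage 2: m₀ = 41,900 kg, m_f = 41,900 − 32,500 = 9,400 kg; Δv = 302×9.8×ln(4.457) = 2959.6×1.4946 ≈ 4423 m/s.
Total Δv = 3691 + 4423 = 8114 m/s.

Δv ≈ 8110 m/s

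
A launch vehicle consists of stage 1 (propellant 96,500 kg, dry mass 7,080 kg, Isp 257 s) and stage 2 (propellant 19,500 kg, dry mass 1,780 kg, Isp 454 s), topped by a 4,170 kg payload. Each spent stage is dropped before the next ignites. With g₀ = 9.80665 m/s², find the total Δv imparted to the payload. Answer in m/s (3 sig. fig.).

Ignition mass of stage 1 = 96,500+7,080 + 19,500+1,780 + 4,170 = 129,030 kg.
Stage 1: m₀ = 129,030 kg, m_f = 129,030 − 96,500 = 32,530 kg; Δv = 257×9.80665×ln(3.966) = 2520.3×1.3779 ≈ 3473 m/s.
Stage 2: m₀ = 25,450 kg, m_f = 25,450 − 19,500 = 5,950 kg; Δv = 454×9.80665×ln(4.277) = 4452.2×1.4533 ≈ 6471 m/s.
Total Δv = 3473 + 6471 = 9944 m/s.

Δv ≈ 9940 m/s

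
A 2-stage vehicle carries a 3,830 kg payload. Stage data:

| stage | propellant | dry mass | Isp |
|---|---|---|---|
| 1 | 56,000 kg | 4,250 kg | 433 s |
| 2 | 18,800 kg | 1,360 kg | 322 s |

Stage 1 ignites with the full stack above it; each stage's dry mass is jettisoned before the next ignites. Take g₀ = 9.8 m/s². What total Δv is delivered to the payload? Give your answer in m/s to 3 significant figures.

Δv ≈ 9470 m/s

Ignition mass of stage 1 = 56,000+4,250 + 18,800+1,360 + 3,830 = 84,240 kg.
Stage 1: m₀ = 84,240 kg, m_f = 84,240 − 56,000 = 28,240 kg; Δv = 433×9.8×ln(2.983) = 4243.4×1.0929 ≈ 4638 m/s.
Stage 2: m₀ = 23,990 kg, m_f = 23,990 − 18,800 = 5,190 kg; Δv = 322×9.8×ln(4.622) = 3155.6×1.5309 ≈ 4831 m/s.
Total Δv = 4638 + 4831 = 9469 m/s.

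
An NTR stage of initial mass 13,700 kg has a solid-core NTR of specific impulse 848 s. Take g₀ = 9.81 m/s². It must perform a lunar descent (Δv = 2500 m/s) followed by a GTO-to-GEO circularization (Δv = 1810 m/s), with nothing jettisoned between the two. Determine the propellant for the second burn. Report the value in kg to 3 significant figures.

propellant for the second burn ≈ 1980 kg

v_e = Isp · g₀ = 848 × 9.81 = 8318.9 m/s.
After the first burn: m = 13700 × exp(−2500/8318.9) = 13700 × 0.74043 = 10,143.9 kg.
After the second burn: m = 10,143.9 × exp(−1810/8318.9) = 10,143.9 × 0.80447 = 8,160.46 kg.
Second-burn propellant = 10,143.9 − 8,160.46 = 1,983.44 kg.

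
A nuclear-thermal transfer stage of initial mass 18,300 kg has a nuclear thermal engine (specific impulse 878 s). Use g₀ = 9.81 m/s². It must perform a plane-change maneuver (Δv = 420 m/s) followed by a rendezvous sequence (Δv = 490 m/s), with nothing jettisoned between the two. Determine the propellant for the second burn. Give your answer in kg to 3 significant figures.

propellant for the second burn ≈ 964 kg

v_e = Isp · g₀ = 878 × 9.81 = 8613.2 m/s.
After the first burn: m = 18300 × exp(−420/8613.2) = 18300 × 0.95241 = 17,429.1 kg.
After the second burn: m = 17,429.1 × exp(−490/8613.2) = 17,429.1 × 0.94470 = 16,465.3 kg.
Second-burn propellant = 17,429.1 − 16,465.3 = 963.8 kg.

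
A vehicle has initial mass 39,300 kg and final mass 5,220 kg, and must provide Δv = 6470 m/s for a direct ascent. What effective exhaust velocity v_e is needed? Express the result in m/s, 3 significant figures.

v_e ≈ 3200 m/s

ln(m₀/m_f) = ln(39300/5220) = ln(7.529) = 2.0187.
By the Tsiolkovsky rocket equation, v_e = Δv / ln(m₀/m_f) = 6470 / 2.0187 = 3205.0 m/s.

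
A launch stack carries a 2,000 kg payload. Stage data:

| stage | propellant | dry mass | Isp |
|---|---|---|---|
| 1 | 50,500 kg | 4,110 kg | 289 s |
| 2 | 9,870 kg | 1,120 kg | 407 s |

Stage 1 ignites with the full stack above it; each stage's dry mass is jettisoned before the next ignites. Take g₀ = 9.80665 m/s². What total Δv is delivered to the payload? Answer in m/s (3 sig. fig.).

Δv ≈ 9590 m/s

Ignition mass of stage 1 = 50,500+4,110 + 9,870+1,120 + 2,000 = 67,600 kg.
Stage 1: m₀ = 67,600 kg, m_f = 67,600 − 50,500 = 17,100 kg; Δv = 289×9.80665×ln(3.953) = 2834.1×1.3745 ≈ 3896 m/s.
Stage 2: m₀ = 12,990 kg, m_f = 12,990 − 9,870 = 3,120 kg; Δv = 407×9.80665×ln(4.163) = 3991.3×1.4263 ≈ 5693 m/s.
Total Δv = 3896 + 5693 = 9589 m/s.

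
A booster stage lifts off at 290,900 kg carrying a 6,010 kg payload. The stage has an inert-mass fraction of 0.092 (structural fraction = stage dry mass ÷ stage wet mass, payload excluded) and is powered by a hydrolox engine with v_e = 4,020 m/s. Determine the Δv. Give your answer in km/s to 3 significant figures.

Δv ≈ 8.85 km/s

Stage wet mass = m₀ − payload = 290,900 − 6,010 = 284,890 kg.
Stage dry mass = ε × stage wet mass = 0.092 × 284,890 = 26,209.9 kg.
Burnout mass m_f = stage dry + payload = 26,209.9 + 6,010 = 32,219.9 kg.
Δv = v_e · ln(290,900/32,219.9) = 4020.0 × ln(9.029) = 4020.0 × 2.2004 ≈ 8846 m/s.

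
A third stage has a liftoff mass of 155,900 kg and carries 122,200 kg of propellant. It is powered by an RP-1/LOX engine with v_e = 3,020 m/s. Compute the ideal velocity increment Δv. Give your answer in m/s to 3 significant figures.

Δv ≈ 4630 m/s

m_f = m₀ − m_prop = 155,900 − 122,200 = 33,700 kg.
Δv = v_e · ln(m₀/m_f) = 3020.0 × ln(4.626) = 3020.0 × 1.5317 ≈ 4625.8 m/s.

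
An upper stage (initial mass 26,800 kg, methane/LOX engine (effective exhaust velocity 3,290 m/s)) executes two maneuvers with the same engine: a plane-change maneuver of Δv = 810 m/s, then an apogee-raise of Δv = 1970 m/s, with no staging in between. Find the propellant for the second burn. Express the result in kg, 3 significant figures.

After the first burn: m = 26800 × exp(−810/3290.0) = 26800 × 0.78177 = 20,951.4 kg.
After the second burn: m = 20,951.4 × exp(−1970/3290.0) = 20,951.4 × 0.54948 = 11,512.4 kg.
Second-burn propellant = 20,951.4 − 11,512.4 = 9,439 kg.

propellant for the second burn ≈ 9440 kg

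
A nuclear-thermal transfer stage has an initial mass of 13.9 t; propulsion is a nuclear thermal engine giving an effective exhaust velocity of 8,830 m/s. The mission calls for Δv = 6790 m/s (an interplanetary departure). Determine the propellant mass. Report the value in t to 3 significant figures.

propellant mass ≈ 7.46 t

By the Tsiolkovsky rocket equation, m₀/m_f = exp(Δv / v_e) = exp(6790 / 8830.0) = exp(0.7690) = 2.1575.
m_f = 13.9 / 2.1575 = 6.44264 t, so propellant = m₀ − m_f = 13.9 − 6.44264 = 7.45736 t.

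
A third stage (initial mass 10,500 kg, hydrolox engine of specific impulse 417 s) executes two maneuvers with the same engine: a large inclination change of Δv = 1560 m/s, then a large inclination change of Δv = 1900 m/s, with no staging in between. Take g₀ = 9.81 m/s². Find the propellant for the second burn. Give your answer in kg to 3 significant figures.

v_e = Isp · g₀ = 417 × 9.81 = 4090.8 m/s.
After the first burn: m = 10500 × exp(−1560/4090.8) = 10500 × 0.68294 = 7,170.87 kg.
After the second burn: m = 7,170.87 × exp(−1900/4090.8) = 7,170.87 × 0.62847 = 4,506.68 kg.
Second-burn propellant = 7,170.87 − 4,506.68 = 2,664.19 kg.

propellant for the second burn ≈ 2660 kg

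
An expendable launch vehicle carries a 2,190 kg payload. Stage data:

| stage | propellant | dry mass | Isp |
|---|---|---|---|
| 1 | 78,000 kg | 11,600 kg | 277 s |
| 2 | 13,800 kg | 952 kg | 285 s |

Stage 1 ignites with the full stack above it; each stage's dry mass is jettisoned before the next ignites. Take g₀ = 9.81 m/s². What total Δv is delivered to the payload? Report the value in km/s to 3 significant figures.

Ignition mass of stage 1 = 78,000+11,600 + 13,800+952 + 2,190 = 106,542 kg.
Stage 1: m₀ = 106,542 kg, m_f = 106,542 − 78,000 = 28,542 kg; Δv = 277×9.81×ln(3.733) = 2717.4×1.3172 ≈ 3579 m/s.
Stage 2: m₀ = 16,942 kg, m_f = 16,942 − 13,800 = 3,142 kg; Δv = 285×9.81×ln(5.392) = 2795.9×1.6849 ≈ 4711 m/s.
Total Δv = 3579 + 4711 = 8290 m/s.

Δv ≈ 8.29 km/s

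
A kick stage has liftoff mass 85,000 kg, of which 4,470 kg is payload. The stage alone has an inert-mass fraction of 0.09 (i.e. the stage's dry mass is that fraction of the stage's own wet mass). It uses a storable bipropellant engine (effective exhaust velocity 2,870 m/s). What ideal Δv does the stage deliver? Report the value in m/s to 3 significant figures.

Stage wet mass = m₀ − payload = 85,000 − 4,470 = 80,530 kg.
Stage dry mass = ε × stage wet mass = 0.09 × 80,530 = 7,247.7 kg.
Burnout mass m_f = stage dry + payload = 7,247.7 + 4,470 = 11,717.7 kg.
Rocket equation: Δv = v_e · ln(85,000/11,717.7) = 2870.0 × ln(7.254) = 2870.0 × 1.9816 ≈ 5687 m/s.

Δv ≈ 5690 m/s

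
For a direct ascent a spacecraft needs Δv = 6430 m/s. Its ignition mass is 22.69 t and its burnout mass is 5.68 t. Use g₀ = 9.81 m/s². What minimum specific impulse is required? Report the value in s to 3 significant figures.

Isp ≈ 473 s

ln(m₀/m_f) = ln(22690/5680) = ln(3.995) = 1.3850.
Using Δv = v_e ln(m₀/m_f): v_e = Δv / ln(m₀/m_f) = 6430 / 1.3850 = 4642.7 m/s.
Isp = v_e / g₀ = 4642.7 / 9.81 = 473.3 s.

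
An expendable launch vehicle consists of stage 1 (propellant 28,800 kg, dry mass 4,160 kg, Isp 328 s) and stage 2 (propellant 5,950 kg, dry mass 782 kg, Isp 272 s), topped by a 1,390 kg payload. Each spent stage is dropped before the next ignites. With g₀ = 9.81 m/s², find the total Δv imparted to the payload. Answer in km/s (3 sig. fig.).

Δv ≈ 7.40 km/s

Ignition mass of stage 1 = 28,800+4,160 + 5,950+782 + 1,390 = 41,082 kg.
Stage 1: m₀ = 41,082 kg, m_f = 41,082 − 28,800 = 12,282 kg; Δv = 328×9.81×ln(3.345) = 3217.7×1.2074 ≈ 3885 m/s.
Stage 2: m₀ = 8,122 kg, m_f = 8,122 − 5,950 = 2,172 kg; Δv = 272×9.81×ln(3.739) = 2668.3×1.3189 ≈ 3519 m/s.
Total Δv = 3885 + 3519 = 7404 m/s.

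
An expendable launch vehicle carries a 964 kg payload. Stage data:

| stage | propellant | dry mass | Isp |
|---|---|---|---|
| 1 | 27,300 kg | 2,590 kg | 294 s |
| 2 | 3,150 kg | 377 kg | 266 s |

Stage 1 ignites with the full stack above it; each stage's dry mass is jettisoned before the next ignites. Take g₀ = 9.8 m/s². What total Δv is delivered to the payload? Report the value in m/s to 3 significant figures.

Ignition mass of stage 1 = 27,300+2,590 + 3,150+377 + 964 = 34,381 kg.
Stage 1: m₀ = 34,381 kg, m_f = 34,381 − 27,300 = 7,081 kg; Δv = 294×9.8×ln(4.855) = 2881.2×1.5801 ≈ 4553 m/s.
Stage 2: m₀ = 4,491 kg, m_f = 4,491 − 3,150 = 1,341 kg; Δv = 266×9.8×ln(3.349) = 2606.8×1.2087 ≈ 3151 m/s.
Total Δv = 4553 + 3151 = 7704 m/s.

Δv ≈ 7700 m/s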